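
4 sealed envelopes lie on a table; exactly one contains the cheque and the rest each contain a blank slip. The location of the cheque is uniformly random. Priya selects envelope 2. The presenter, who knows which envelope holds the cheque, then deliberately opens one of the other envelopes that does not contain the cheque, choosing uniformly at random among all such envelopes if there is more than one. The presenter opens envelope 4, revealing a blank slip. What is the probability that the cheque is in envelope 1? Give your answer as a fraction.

Condition on the true location of the cheque.
If it is in either of envelopes 1 and 3 (prior 1/4 each): the presenter has 2 equally likely choices, so probability 1/2; weight (1/4)·(1/2) = 1/8 each.
If it is in envelope 2 (prior 1/4): the presenter has 3 equally likely choices, so probability 1/3; weight (1/4)·(1/3) = 1/12.
If it is in envelope 4 (prior 1/4): the presenter opened envelope 4, so this case is ruled out; weight (1/4)·0 = 0.
The weights sum to 1/3.
So P(the cheque in envelope 1 | the presenter opened envelope 4) = (1/8) / (1/3) = 3/8.

3/8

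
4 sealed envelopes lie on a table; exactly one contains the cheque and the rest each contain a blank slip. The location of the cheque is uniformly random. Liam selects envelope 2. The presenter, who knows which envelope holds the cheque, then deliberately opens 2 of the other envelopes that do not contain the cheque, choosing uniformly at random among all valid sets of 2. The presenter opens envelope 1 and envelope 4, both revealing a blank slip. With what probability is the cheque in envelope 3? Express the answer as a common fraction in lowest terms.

Consider each possible location of the cheque in turn.
If it is in either of envelopes 1 and 4 (prior 1/4 each): that envelope was opened and seen not to hold the prize — ruled out; weight (1/4)·0 = 0 each.
If it is in envelope 2 (prior 1/4): the presenter has 3 equally likely choices, so probability 1/3; weight (1/4)·(1/3) = 1/12.
If it is in envelope 3 (prior 1/4): the presenter has no choice, probability 1; weight (1/4)·1 = 1/4.
The weights sum to 1/3.
So P(the cheque in envelope 3 | the presenter opened envelope 1 and envelope 4) = (1/4) / (1/3) = 3/4.

3/4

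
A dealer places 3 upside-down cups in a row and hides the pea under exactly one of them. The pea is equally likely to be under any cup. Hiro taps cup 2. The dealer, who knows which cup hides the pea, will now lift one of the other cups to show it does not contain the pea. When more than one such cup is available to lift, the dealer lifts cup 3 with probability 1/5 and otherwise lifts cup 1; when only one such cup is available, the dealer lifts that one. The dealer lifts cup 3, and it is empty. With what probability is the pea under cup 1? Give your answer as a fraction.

5/6

Condition on the true location of the pea.
If it is under cup 1 (prior 1/3): only cup 3 is available, probability 1; weight (1/3)·1 = 1/3.
If it is under cup 2 (prior 1/3): cup 3 is available, opened with probability 1/5; weight (1/3)·(1/5) = 1/15.
If it is under cup 3 (prior 1/3): the dealer opened cup 3, so this case is ruled out; weight (1/3)·0 = 0.
The weights sum to 2/5.
So P(the pea under cup 1 | the dealer opened cup 3) = (1/3) / (2/5) = 5/6.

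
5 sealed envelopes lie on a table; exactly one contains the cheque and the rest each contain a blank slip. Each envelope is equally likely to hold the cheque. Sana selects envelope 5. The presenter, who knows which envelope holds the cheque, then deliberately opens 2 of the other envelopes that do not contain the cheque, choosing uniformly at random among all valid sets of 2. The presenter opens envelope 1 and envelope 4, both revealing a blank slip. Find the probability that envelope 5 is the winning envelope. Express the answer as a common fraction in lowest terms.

Apply Bayes' rule, conditioning on where the cheque actually is.
If it is in either of envelopes 1 and 4 (prior 1/5 each): that envelope was opened and seen not to hold the prize — ruled out; weight (1/5)·0 = 0 each.
If it is in either of envelopes 2 and 3 (prior 1/5 each): the presenter has 3 equally likely choices, so probability 1/3; weight (1/5)·(1/3) = 1/15 each.
If it is in envelope 5 (prior 1/5): the presenter has 6 equally likely choices, so probability 1/6; weight (1/5)·(1/6) = 1/30.
The weights sum to 1/6.
So P(the cheque in envelope 5 | the presenter opened envelope 1 and envelope 4) = (1/30) / (1/6) = 1/5.

1/5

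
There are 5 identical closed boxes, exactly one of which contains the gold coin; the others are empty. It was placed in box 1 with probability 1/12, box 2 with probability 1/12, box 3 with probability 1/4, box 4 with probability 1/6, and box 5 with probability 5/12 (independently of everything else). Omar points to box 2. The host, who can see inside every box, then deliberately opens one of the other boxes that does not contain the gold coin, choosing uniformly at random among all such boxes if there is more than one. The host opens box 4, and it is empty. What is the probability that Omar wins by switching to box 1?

Apply Bayes' rule, conditioning on where the gold coin actually is.
If it is in box 1 (prior 1/12): the host has 3 equally likely choices, so probability 1/3; weight (1/12)·(1/3) = 1/36.
If it is in box 2 (prior 1/12): the host has 4 equally likely choices, so probability 1/4; weight (1/12)·(1/4) = 1/48.
If it is in box 3 (prior 1/4): the host has 3 equally likely choices, so probability 1/3; weight (1/4)·(1/3) = 1/12.
If it is in box 4 (prior 1/6): the host opened box 4, so this case is ruled out; weight (1/6)·0 = 0.
If it is in box 5 (prior 5/12): the host has 3 equally likely choices, so probability 1/3; weight (5/12)·(1/3) = 5/36.
The weights sum to 13/48.
So P(the gold coin in box 1 | the host opened box 4) = (1/36) / (13/48) = 4/39.

4/39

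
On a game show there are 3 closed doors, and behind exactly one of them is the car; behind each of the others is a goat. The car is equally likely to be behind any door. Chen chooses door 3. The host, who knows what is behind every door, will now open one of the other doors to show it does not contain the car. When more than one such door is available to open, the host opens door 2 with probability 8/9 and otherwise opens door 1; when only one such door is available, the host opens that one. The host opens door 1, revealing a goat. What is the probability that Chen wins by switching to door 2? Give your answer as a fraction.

9/10

Apply Bayes' rule, conditioning on where the car actually is.
If it is behind door 1 (prior 1/3): the host opened door 1, so this case is ruled out; weight (1/3)·0 = 0.
If it is behind door 2 (prior 1/3): only door 1 is available, probability 1; weight (1/3)·1 = 1/3.
If it is behind door 3 (prior 1/3): door 2 is available but not opened, probability 1/9; weight (1/3)·(1/9) = 1/27.
The weights sum to 10/27.
So P(the car behind door 2 | the host opened door 1) = (1/3) / (10/27) = 9/10.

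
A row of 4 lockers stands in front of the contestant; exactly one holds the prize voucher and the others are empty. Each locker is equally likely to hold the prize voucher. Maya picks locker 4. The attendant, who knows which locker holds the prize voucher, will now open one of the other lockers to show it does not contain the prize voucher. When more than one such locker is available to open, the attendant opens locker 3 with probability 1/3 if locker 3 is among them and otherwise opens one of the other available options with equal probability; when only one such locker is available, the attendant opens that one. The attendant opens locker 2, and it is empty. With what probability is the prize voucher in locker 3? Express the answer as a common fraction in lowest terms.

Consider each possible location of the prize voucher in turn.
If it is in locker 1 (prior 1/4): locker 3 is available but not opened, probability 2/3; weight (1/4)·(2/3) = 1/6.
If it is in locker 2 (prior 1/4): the attendant opened locker 2, so this case is ruled out; weight (1/4)·0 = 0.
If it is in locker 3 (prior 1/4): locker 3 holds the prize so is unavailable; the attendant chooses uniformly among the 2 others, probability 1/2; weight (1/4)·(1/2) = 1/8.
If it is in locker 4 (prior 1/4): locker 3 is available but not opened; locker 2 gets probability (1 − 1/3)/2 = 1/3; weight (1/4)·(1/3) = 1/12.
The weights sum to 3/8.
So P(the prize voucher in locker 3 | the attendant opened locker 2) = (1/8) / (3/8) = 1/3.

1/3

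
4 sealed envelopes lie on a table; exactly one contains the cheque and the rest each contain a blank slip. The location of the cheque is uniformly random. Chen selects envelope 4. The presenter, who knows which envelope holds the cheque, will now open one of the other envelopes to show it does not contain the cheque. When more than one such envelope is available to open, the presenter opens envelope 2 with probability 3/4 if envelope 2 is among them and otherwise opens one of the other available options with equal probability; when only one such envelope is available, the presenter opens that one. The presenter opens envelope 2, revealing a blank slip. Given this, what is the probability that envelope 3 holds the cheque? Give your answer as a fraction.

Condition on the true location of the cheque.
If it is in any of envelopes 1, 3, and 4 (prior 1/4 each): envelope 2 is available, opened with probability 3/4; weight (1/4)·(3/4) = 3/16 each.
If it is in envelope 2 (prior 1/4): the presenter opened envelope 2, so this case is ruled out; weight (1/4)·0 = 0.
The weights sum to 9/16.
So P(the cheque in envelope 3 | the presenter opened envelope 2) = (3/16) / (9/16) = 1/3.

1/3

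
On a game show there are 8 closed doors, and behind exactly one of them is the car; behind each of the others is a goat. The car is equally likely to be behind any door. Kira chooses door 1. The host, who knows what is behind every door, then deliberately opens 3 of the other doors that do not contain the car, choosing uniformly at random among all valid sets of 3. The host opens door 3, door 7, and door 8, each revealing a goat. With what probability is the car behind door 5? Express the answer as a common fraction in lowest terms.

Condition on the true location of the car.
If it is behind door 1 (prior 1/8): the host has 35 equally likely choices, so probability 1/35; weight (1/8)·(1/35) = 1/280.
If it is behind any of doors 2, 4, 5, and 6 (prior 1/8 each): the host has 20 equally likely choices, so probability 1/20; weight (1/8)·(1/20) = 1/160 each.
If it is behind any of doors 3, 7, and 8 (prior 1/8 each): that door was opened and seen not to hold the prize — ruled out; weight (1/8)·0 = 0 each.
The weights sum to 1/35.
So P(the car behind door 5 | the host opened door 3, door 7, and door 8) = (1/160) / (1/35) = 7/32.

7/32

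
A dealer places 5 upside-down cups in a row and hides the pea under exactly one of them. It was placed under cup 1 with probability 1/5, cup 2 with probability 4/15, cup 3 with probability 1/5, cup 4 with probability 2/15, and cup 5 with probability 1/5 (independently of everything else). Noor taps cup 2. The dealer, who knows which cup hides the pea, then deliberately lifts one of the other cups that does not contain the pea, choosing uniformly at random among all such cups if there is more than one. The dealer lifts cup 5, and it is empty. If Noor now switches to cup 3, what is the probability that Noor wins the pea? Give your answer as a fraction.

Apply Bayes' rule, conditioning on where the pea actually is.
If it is under either of cups 1 and 3 (prior 1/5 each): the dealer has 3 equally likely choices, so probability 1/3; weight (1/5)·(1/3) = 1/15 each.
If it is under cup 2 (prior 4/15): the dealer has 4 equally likely choices, so probability 1/4; weight (4/15)·(1/4) = 1/15.
If it is under cup 4 (prior 2/15): the dealer has 3 equally likely choices, so probability 1/3; weight (2/15)·(1/3) = 2/45.
If it is under cup 5 (prior 1/5): the dealer opened cup 5, so this case is ruled out; weight (1/5)·0 = 0.
The weights sum to 11/45.
So P(the pea under cup 3 | the dealer opened cup 5) = (1/15) / (11/45) = 3/11.

3/11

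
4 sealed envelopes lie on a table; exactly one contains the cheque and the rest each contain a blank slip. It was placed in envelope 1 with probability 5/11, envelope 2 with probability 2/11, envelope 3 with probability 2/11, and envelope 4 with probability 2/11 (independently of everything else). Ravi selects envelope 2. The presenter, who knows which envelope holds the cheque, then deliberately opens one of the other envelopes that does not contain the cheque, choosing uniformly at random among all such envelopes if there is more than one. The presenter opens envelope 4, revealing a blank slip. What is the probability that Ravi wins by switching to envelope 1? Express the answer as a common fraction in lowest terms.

3/5

Apply Bayes' rule, conditioning on where the cheque actually is.
If it is in envelope 1 (prior 5/11): the presenter has 2 equally likely choices, so probability 1/2; weight (5/11)·(1/2) = 5/22.
If it is in envelope 2 (prior 2/11): the presenter has 3 equally likely choices, so probability 1/3; weight (2/11)·(1/3) = 2/33.
If it is in envelope 3 (prior 2/11): the presenter has 2 equally likely choices, so probability 1/2; weight (2/11)·(1/2) = 1/11.
If it is in envelope 4 (prior 2/11): the presenter opened envelope 4, so this case is ruled out; weight (2/11)·0 = 0.
The weights sum to 25/66.
So P(the cheque in envelope 1 | the presenter opened envelope 4) = (5/22) / (25/66) = 3/5.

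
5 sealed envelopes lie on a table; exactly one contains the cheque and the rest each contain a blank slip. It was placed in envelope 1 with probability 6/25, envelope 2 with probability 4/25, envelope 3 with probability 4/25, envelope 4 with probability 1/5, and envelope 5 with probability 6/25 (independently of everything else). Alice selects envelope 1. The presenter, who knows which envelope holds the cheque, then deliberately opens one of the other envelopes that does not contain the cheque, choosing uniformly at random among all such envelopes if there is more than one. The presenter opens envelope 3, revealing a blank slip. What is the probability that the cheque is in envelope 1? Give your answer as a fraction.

3/13

Condition on the true location of the cheque.
If it is in envelope 1 (prior 6/25): the presenter has 4 equally likely choices, so probability 1/4; weight (6/25)·(1/4) = 3/50.
If it is in envelope 2 (prior 4/25): the presenter has 3 equally likely choices, so probability 1/3; weight (4/25)·(1/3) = 4/75.
If it is in envelope 3 (prior 4/25): the presenter opened envelope 3, so this case is ruled out; weight (4/25)·0 = 0.
If it is in envelope 4 (prior 1/5): the presenter has 3 equally likely choices, so probability 1/3; weight (1/5)·(1/3) = 1/15.
If it is in envelope 5 (prior 6/25): the presenter has 3 equally likely choices, so probability 1/3; weight (6/25)·(1/3) = 2/25.
The weights sum to 13/50.
So P(the cheque in envelope 1 | the presenter opened envelope 3) = (3/50) / (13/50) = 3/13.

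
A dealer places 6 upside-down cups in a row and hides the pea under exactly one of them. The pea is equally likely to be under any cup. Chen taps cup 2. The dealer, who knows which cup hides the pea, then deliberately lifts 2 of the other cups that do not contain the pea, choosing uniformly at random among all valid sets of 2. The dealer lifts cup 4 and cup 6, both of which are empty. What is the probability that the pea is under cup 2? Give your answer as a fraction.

Consider each possible location of the pea in turn.
If it is under any of cups 1, 3, and 5 (prior 1/6 each): the dealer has 6 equally likely choices, so probability 1/6; weight (1/6)·(1/6) = 1/36 each.
If it is under cup 2 (prior 1/6): the dealer has 10 equally likely choices, so probability 1/10; weight (1/6)·(1/10) = 1/60.
If it is under either of cups 4 and 6 (prior 1/6 each): that cup was opened and seen not to hold the prize — ruled out; weight (1/6)·0 = 0 each.
The weights sum to 1/10.
So P(the pea under cup 2 | the dealer opened cup 4 and cup 6) = (1/60) / (1/10) = 1/6.

1/6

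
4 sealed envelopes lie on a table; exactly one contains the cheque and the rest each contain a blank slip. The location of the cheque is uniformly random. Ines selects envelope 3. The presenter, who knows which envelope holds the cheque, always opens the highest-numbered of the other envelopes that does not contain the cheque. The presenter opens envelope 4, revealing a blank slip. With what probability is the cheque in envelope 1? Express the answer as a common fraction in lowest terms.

1/3

Apply Bayes' rule, conditioning on where the cheque actually is.
If it is in any of envelopes 1, 2, and 3 (prior 1/4 each): envelope 4 is the highest-numbered option available, probability 1; weight (1/4)·1 = 1/4 each.
If it is in envelope 4 (prior 1/4): the presenter opened envelope 4, so this case is ruled out; weight (1/4)·0 = 0.
The weights sum to 3/4.
So P(the cheque in envelope 1 | the presenter opened envelope 4) = (1/4) / (3/4) = 1/3.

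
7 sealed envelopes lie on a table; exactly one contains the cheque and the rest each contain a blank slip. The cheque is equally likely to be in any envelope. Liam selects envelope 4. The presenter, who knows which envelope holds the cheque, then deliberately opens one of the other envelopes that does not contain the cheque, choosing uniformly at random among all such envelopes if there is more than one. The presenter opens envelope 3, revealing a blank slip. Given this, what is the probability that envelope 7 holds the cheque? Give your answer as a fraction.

Consider each possible location of the cheque in turn.
If it is in any of envelopes 1, 2, 5, 6, and 7 (prior 1/7 each): the presenter has 5 equally likely choices, so probability 1/5; weight (1/7)·(1/5) = 1/35 each.
If it is in envelope 3 (prior 1/7): the presenter opened envelope 3, so this case is ruled out; weight (1/7)·0 = 0.
If it is in envelope 4 (prior 1/7): the presenter has 6 equally likely choices, so probability 1/6; weight (1/7)·(1/6) = 1/42.
The weights sum to 1/6.
So P(the cheque in envelope 7 | the presenter opened envelope 3) = (1/35) / (1/6) = 6/35.

6/35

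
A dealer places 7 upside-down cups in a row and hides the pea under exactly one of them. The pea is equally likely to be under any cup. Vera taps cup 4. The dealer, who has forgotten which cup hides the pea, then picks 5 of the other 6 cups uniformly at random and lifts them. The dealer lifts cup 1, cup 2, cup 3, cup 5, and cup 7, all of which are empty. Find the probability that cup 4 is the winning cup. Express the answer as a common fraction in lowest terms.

1/2

Apply Bayes' rule, conditioning on where the pea actually is.
If it is under any of cups 1, 2, 3, 5, and 7 (prior 1/7 each): that cup was opened and seen not to hold the prize — ruled out; weight (1/7)·0 = 0 each.
If it is under either of cups 4 and 6 (prior 1/7 each): the dealer picks exactly this set with probability 1/6 regardless, and none is the prize; weight (1/7)·(1/6) = 1/42 each.
The weights sum to 1/21.
So P(the pea under cup 4 | the dealer opened cup 1, cup 2, cup 3, cup 5, and cup 7) = (1/42) / (1/21) = 1/2.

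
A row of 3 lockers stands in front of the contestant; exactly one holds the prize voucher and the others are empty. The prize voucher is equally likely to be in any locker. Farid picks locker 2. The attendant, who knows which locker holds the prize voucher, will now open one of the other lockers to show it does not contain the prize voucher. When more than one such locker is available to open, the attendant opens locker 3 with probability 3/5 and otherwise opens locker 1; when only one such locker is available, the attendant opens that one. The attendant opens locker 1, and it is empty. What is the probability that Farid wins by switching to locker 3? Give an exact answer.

5/7

Apply Bayes' rule, conditioning on where the prize voucher actually is.
If it is in locker 1 (prior 1/3): the attendant opened locker 1, so this case is ruled out; weight (1/3)·0 = 0.
If it is in locker 2 (prior 1/3): locker 3 is available but not opened, probability 2/5; weight (1/3)·(2/5) = 2/15.
If it is in locker 3 (prior 1/3): only locker 1 is available, probability 1; weight (1/3)·1 = 1/3.
The weights sum to 7/15.
So P(the prize voucher in locker 3 | the attendant opened locker 1) = (1/3) / (7/15) = 5/7.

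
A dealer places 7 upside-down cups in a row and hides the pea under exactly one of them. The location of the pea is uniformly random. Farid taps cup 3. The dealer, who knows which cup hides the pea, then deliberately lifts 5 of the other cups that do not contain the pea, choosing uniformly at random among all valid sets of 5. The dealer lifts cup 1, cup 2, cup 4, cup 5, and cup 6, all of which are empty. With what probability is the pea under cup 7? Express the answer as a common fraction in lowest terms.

Condition on the true location of the pea.
If it is under any of cups 1, 2, 4, 5, and 6 (prior 1/7 each): that cup was opened and seen not to hold the prize — ruled out; weight (1/7)·0 = 0 each.
If it is under cup 3 (prior 1/7): the dealer has 6 equally likely choices, so probability 1/6; weight (1/7)·(1/6) = 1/42.
If it is under cup 7 (prior 1/7): the dealer has no choice, probability 1; weight (1/7)·1 = 1/7.
The weights sum to 1/6.
So P(the pea under cup 7 | the dealer opened cup 1, cup 2, cup 4, cup 5, and cup 6) = (1/7) / (1/6) = 6/7.

6/7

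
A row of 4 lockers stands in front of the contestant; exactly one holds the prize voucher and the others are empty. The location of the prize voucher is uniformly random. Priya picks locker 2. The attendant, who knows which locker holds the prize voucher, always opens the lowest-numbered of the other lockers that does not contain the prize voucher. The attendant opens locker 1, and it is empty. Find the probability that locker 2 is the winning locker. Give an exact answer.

1/3

Condition on the true location of the prize voucher.
If it is in locker 1 (prior 1/4): the attendant opened locker 1, so this case is ruled out; weight (1/4)·0 = 0.
If it is in any of lockers 2, 3, and 4 (prior 1/4 each): locker 1 is the lowest-numbered option available, probability 1; weight (1/4)·1 = 1/4 each.
The weights sum to 3/4.
So P(the prize voucher in locker 2 | the attendant opened locker 1) = (1/4) / (3/4) = 1/3.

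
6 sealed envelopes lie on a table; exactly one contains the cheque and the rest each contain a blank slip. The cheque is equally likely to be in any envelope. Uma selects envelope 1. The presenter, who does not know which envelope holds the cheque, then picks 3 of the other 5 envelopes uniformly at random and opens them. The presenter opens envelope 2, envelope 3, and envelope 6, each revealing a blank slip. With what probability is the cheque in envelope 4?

Because the presenter chose which envelopes to open without knowing where the cheque is, the choice is independent of the prize location. Learning that none of the 3 opened envelopes holds the cheque simply rules out those 3 locations and leaves the remaining 3 envelopes still equally likely by symmetry.
So P(the cheque in envelope 4) = 1/3.

1/3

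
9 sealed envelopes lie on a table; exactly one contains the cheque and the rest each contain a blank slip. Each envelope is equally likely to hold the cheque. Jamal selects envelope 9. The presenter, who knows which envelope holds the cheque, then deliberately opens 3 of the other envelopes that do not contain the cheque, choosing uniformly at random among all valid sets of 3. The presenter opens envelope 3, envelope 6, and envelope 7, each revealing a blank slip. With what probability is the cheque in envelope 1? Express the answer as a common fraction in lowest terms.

8/45

Condition on the true location of the cheque.
If it is in any of envelopes 1, 2, 4, 5, and 8 (prior 1/9 each): the presenter has 35 equally likely choices, so probability 1/35; weight (1/9)·(1/35) = 1/315 each.
If it is in any of envelopes 3, 6, and 7 (prior 1/9 each): that envelope was opened and seen not to hold the prize — ruled out; weight (1/9)·0 = 0 each.
If it is in envelope 9 (prior 1/9): the presenter has 56 equally likely choices, so probability 1/56; weight (1/9)·(1/56) = 1/504.
The weights sum to 1/56.
So P(the cheque in envelope 1 | the presenter opened envelope 3, envelope 6, and envelope 7) = (1/315) / (1/56) = 8/45.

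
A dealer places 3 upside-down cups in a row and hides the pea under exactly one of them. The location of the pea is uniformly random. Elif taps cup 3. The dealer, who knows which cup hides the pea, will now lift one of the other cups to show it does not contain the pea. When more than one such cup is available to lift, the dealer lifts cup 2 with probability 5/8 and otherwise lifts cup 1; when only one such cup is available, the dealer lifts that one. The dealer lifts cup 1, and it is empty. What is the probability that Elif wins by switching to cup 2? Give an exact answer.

8/11

Consider each possible location of the pea in turn.
If it is under cup 1 (prior 1/3): the dealer opened cup 1, so this case is ruled out; weight (1/3)·0 = 0.
If it is under cup 2 (prior 1/3): only cup 1 is available, probability 1; weight (1/3)·1 = 1/3.
If it is under cup 3 (prior 1/3): cup 2 is available but not opened, probability 3/8; weight (1/3)·(3/8) = 1/8.
The weights sum to 11/24.
So P(the pea under cup 2 | the dealer opened cup 1) = (1/3) / (11/24) = 8/11.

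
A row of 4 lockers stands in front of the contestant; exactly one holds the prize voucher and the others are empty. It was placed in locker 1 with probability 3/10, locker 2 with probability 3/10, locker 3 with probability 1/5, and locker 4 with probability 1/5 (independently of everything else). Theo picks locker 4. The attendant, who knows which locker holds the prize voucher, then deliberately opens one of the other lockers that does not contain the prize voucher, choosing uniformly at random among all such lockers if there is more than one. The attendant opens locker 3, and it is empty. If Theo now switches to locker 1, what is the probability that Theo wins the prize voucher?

Apply Bayes' rule, conditioning on where the prize voucher actually is.
If it is in either of lockers 1 and 2 (prior 3/10 each): the attendant has 2 equally likely choices, so probability 1/2; weight (3/10)·(1/2) = 3/20 each.
If it is in locker 3 (prior 1/5): the attendant opened locker 3, so this case is ruled out; weight (1/5)·0 = 0.
If it is in locker 4 (prior 1/5): the attendant has 3 equally likely choices, so probability 1/3; weight (1/5)·(1/3) = 1/15.
The weights sum to 11/30.
So P(the prize voucher in locker 1 | the attendant opened locker 3) = (3/20) / (11/30) = 9/22.

9/22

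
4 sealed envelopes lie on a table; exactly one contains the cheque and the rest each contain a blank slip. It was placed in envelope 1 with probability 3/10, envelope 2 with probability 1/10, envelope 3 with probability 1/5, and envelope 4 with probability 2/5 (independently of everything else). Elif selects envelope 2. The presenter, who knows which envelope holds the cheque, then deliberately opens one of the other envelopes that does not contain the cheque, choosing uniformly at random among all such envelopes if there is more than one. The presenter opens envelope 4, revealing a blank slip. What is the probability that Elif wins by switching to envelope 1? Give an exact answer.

Condition on the true location of the cheque.
If it is in envelope 1 (prior 3/10): the presenter has 2 equally likely choices, so probability 1/2; weight (3/10)·(1/2) = 3/20.
If it is in envelope 2 (prior 1/10): the presenter has 3 equally likely choices, so probability 1/3; weight (1/10)·(1/3) = 1/30.
If it is in envelope 3 (prior 1/5): the presenter has 2 equally likely choices, so probability 1/2; weight (1/5)·(1/2) = 1/10.
If it is in envelope 4 (prior 2/5): the presenter opened envelope 4, so this case is ruled out; weight (2/5)·0 = 0.
The weights sum to 17/60.
So P(the cheque in envelope 1 | the presenter opened envelope 4) = (3/20) / (17/60) = 9/17.

9/17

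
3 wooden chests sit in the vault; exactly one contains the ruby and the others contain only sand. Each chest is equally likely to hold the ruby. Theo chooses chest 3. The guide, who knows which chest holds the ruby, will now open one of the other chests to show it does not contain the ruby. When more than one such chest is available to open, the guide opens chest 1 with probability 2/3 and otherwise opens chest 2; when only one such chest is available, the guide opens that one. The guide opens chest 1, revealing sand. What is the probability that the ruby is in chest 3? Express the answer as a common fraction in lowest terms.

Condition on the true location of the ruby.
If it is in chest 1 (prior 1/3): the guide opened chest 1, so this case is ruled out; weight (1/3)·0 = 0.
If it is in chest 2 (prior 1/3): only chest 1 is available, probability 1; weight (1/3)·1 = 1/3.
If it is in chest 3 (prior 1/3): chest 1 is available, opened with probability 2/3; weight (1/3)·(2/3) = 2/9.
The weights sum to 5/9.
So P(the ruby in chest 3 | the guide opened chest 1) = (2/9) / (5/9) = 2/5.

2/5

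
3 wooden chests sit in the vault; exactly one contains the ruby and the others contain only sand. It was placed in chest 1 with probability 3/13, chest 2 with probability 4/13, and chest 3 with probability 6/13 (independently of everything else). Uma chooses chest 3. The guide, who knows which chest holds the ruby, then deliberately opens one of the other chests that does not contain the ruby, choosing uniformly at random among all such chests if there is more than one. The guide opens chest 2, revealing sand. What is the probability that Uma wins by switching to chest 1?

1/2

Apply Bayes' rule, conditioning on where the ruby actually is.
If it is in chest 1 (prior 3/13): the guide has no choice, probability 1; weight (3/13)·1 = 3/13.
If it is in chest 2 (prior 4/13): the guide opened chest 2, so this case is ruled out; weight (4/13)·0 = 0.
If it is in chest 3 (prior 6/13): the guide has 2 equally likely choices, so probability 1/2; weight (6/13)·(1/2) = 3/13.
The weights sum to 6/13.
So P(the ruby in chest 1 | the guide opened chest 2) = (3/13) / (6/13) = 1/2.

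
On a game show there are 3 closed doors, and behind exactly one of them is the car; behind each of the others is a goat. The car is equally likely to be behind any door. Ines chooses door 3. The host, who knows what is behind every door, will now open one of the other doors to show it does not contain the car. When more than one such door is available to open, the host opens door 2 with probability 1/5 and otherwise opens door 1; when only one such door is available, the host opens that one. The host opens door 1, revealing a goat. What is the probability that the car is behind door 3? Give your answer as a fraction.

4/9

Condition on the true location of the car.
If it is behind door 1 (prior 1/3): the host opened door 1, so this case is ruled out; weight (1/3)·0 = 0.
If it is behind door 2 (prior 1/3): only door 1 is available, probability 1; weight (1/3)·1 = 1/3.
If it is behind door 3 (prior 1/3): door 2 is available but not opened, probability 4/5; weight (1/3)·(4/5) = 4/15.
The weights sum to 3/5.
So P(the car behind door 3 | the host opened door 1) = (4/15) / (3/5) = 4/9.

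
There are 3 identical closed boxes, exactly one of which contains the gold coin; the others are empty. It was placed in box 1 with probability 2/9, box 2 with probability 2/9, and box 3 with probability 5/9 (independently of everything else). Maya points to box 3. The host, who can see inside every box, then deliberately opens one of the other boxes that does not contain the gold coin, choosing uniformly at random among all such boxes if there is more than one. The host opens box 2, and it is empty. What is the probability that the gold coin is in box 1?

4/9

Apply Bayes' rule, conditioning on where the gold coin actually is.
If it is in box 1 (prior 2/9): the host has no choice, probability 1; weight (2/9)·1 = 2/9.
If it is in box 2 (prior 2/9): the host opened box 2, so this case is ruled out; weight (2/9)·0 = 0.
If it is in box 3 (prior 5/9): the host has 2 equally likely choices, so probability 1/2; weight (5/9)·(1/2) = 5/18.
The weights sum to 1/2.
So P(the gold coin in box 1 | the host opened box 2) = (2/9) / (1/2) = 4/9.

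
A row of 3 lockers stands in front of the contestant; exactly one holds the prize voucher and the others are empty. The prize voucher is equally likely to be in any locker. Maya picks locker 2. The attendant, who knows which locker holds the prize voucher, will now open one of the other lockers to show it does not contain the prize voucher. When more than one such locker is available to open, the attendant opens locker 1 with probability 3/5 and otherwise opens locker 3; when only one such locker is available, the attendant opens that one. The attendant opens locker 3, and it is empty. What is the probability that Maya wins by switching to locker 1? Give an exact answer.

Condition on the true location of the prize voucher.
If it is in locker 1 (prior 1/3): only locker 3 is available, probability 1; weight (1/3)·1 = 1/3.
If it is in locker 2 (prior 1/3): locker 1 is available but not opened, probability 2/5; weight (1/3)·(2/5) = 2/15.
If it is in locker 3 (prior 1/3): the attendant opened locker 3, so this case is ruled out; weight (1/3)·0 = 0.
The weights sum to 7/15.
So P(the prize voucher in locker 1 | the attendant opened locker 3) = (1/3) / (7/15) = 5/7.

5/7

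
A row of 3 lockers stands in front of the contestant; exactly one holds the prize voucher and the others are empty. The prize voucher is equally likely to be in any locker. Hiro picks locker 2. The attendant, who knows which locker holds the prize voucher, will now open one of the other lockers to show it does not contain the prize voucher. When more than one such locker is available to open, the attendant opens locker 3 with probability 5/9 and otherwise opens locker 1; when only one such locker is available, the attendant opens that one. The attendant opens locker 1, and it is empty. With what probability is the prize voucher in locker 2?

Condition on the true location of the prize voucher.
If it is in locker 1 (prior 1/3): the attendant opened locker 1, so this case is ruled out; weight (1/3)·0 = 0.
If it is in locker 2 (prior 1/3): locker 3 is available but not opened, probability 4/9; weight (1/3)·(4/9) = 4/27.
If it is in locker 3 (prior 1/3): only locker 1 is available, probability 1; weight (1/3)·1 = 1/3.
The weights sum to 13/27.
So P(the prize voucher in locker 2 | the attendant opened locker 1) = (4/27) / (13/27) = 4/13.

4/13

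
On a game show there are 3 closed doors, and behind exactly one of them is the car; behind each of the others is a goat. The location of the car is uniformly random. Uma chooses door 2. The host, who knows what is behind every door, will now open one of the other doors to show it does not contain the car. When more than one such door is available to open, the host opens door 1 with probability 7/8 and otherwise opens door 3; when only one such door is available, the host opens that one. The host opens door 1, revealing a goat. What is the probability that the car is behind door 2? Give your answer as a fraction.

7/15

Condition on the true location of the car.
If it is behind door 1 (prior 1/3): the host opened door 1, so this case is ruled out; weight (1/3)·0 = 0.
If it is behind door 2 (prior 1/3): door 1 is available, opened with probability 7/8; weight (1/3)·(7/8) = 7/24.
If it is behind door 3 (prior 1/3): only door 1 is available, probability 1; weight (1/3)·1 = 1/3.
The weights sum to 5/8.
So P(the car behind door 2 | the host opened door 1) = (7/24) / (5/8) = 7/15.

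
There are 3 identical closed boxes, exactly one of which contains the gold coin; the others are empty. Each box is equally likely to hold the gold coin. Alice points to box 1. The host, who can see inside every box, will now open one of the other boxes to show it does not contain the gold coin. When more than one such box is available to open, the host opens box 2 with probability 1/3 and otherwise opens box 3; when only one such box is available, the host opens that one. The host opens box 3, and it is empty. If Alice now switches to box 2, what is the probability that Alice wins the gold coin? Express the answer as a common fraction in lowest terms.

Apply Bayes' rule, conditioning on where the gold coin actually is.
If it is in box 1 (prior 1/3): box 2 is available but not opened, probability 2/3; weight (1/3)·(2/3) = 2/9.
If it is in box 2 (prior 1/3): only box 3 is available, probability 1; weight (1/3)·1 = 1/3.
If it is in box 3 (prior 1/3): the host opened box 3, so this case is ruled out; weight (1/3)·0 = 0.
The weights sum to 5/9.
So P(the gold coin in box 2 | the host opened box 3) = (1/3) / (5/9) = 3/5.

3/5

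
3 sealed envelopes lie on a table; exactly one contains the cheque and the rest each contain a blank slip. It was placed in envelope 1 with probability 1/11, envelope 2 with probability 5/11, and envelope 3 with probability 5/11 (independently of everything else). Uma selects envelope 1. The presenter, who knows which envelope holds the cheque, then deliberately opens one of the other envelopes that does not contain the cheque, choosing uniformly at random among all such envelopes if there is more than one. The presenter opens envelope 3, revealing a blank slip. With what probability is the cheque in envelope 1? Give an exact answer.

1/11

Consider each possible location of the cheque in turn.
If it is in envelope 1 (prior 1/11): the presenter has 2 equally likely choices, so probability 1/2; weight (1/11)·(1/2) = 1/22.
If it is in envelope 2 (prior 5/11): the presenter has no choice, probability 1; weight (5/11)·1 = 5/11.
If it is in envelope 3 (prior 5/11): the presenter opened envelope 3, so this case is ruled out; weight (5/11)·0 = 0.
The weights sum to 1/2.
So P(the cheque in envelope 1 | the presenter opened envelope 3) = (1/22) / (1/2) = 1/11.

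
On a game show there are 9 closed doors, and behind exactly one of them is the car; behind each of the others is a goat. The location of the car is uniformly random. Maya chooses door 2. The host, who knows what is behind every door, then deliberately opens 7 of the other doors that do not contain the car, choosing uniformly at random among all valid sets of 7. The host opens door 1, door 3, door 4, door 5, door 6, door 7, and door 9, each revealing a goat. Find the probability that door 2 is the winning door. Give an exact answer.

1/9

Apply Bayes' rule, conditioning on where the car actually is.
If it is behind any of doors 1, 3, 4, 5, 6, 7, and 9 (prior 1/9 each): that door was opened and seen not to hold the prize — ruled out; weight (1/9)·0 = 0 each.
If it is behind door 2 (prior 1/9): the host has 8 equally likely choices, so probability 1/8; weight (1/9)·(1/8) = 1/72.
If it is behind door 8 (prior 1/9): the host has no choice, probability 1; weight (1/9)·1 = 1/9.
The weights sum to 1/8.
So P(the car behind door 2 | the host opened door 1, door 3, door 4, door 5, door 6, door 7, and door 9) = (1/72) / (1/8) = 1/9.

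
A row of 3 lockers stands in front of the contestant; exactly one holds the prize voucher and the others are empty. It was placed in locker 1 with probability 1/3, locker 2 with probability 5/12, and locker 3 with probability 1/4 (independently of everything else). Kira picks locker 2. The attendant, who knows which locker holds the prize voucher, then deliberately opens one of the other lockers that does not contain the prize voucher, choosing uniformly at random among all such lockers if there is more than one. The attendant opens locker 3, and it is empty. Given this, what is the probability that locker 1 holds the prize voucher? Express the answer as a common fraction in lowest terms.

Apply Bayes' rule, conditioning on where the prize voucher actually is.
If it is in locker 1 (prior 1/3): the attendant has no choice, probability 1; weight (1/3)·1 = 1/3.
If it is in locker 2 (prior 5/12): the attendant has 2 equally likely choices, so probability 1/2; weight (5/12)·(1/2) = 5/24.
If it is in locker 3 (prior 1/4): the attendant opened locker 3, so this case is ruled out; weight (1/4)·0 = 0.
The weights sum to 13/24.
So P(the prize voucher in locker 1 | the attendant opened locker 3) = (1/3) / (13/24) = 8/13.

8/13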